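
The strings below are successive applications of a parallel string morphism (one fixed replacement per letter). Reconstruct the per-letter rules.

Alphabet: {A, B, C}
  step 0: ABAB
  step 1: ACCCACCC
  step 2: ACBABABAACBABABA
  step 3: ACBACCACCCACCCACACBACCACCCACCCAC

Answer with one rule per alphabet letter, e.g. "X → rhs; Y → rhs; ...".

  step 2 ⇒ step 3: ACBABABAACBABABA ⇒ AC·BA·CC·AC·CC·AC·CC·AC·AC·BA·CC·AC·CC·AC·CC·AC
    A ↦ AC
    B ↦ CC
    C ↦ BA

A->AC, B->CC, C->BA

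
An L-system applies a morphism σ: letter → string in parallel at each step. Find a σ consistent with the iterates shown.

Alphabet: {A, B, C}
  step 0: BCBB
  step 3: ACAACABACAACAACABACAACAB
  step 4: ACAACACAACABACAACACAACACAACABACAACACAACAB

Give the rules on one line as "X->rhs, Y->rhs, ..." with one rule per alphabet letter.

A->AC, B->AB, C->A

  step 3 ⇒ step 4: ACAACABACAACAACABACAACAB ⇒ AC·A·AC·AC·A·AC·AB·AC·A·AC·AC·A·AC·AC·A·AC·AB·AC·A·AC·AC·A·AC·AB
    A ↦ AC
    B ↦ AB
    C ↦ A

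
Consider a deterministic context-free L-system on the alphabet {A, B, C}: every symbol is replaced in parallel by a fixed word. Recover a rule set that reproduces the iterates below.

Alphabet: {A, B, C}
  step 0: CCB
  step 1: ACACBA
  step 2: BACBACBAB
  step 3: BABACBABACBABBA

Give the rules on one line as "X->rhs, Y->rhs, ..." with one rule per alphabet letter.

A->B, B->BA, C->AC

  step 2 ⇒ step 3: BACBACBAB ⇒ BA·B·AC·BA·B·AC·BA·B·BA
    A ↦ B
    B ↦ BA
    C ↦ AC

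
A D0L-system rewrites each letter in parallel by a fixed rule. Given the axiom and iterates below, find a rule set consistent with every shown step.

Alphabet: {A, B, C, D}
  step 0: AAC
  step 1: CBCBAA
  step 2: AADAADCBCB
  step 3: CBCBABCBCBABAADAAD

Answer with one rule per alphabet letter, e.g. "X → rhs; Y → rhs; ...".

A->CB, B->D, C->AA, D->AB

  step 2 ⇒ step 3: AADAADCBCB ⇒ CB·CB·AB·CB·CB·AB·AA·D·AA·D
    A ↦ CB
    B ↦ D
    C ↦ AA
    D ↦ AB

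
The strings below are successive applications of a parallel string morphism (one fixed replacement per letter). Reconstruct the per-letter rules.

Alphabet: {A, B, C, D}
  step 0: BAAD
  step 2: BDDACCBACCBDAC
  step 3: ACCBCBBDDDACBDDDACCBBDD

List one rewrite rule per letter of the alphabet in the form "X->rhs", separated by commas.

  step 2 ⇒ step 3: BDDACCBACCBDAC ⇒ AC·CB·CB·BD·D·D·AC·BD·D·D·AC·CB·BD·D
    A ↦ BD
    B ↦ AC
    C ↦ D
    D ↦ CB

A->BD, B->AC, C->D, D->CB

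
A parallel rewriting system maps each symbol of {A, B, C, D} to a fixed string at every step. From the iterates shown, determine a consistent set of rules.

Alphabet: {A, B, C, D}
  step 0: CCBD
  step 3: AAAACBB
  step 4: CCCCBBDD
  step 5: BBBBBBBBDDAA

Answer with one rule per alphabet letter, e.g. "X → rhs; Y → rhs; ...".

A->C, B->D, C->BB, D->A

  step 4 ⇒ step 5: CCCCBBDD ⇒ BB·BB·BB·BB·D·D·A·A
    B ↦ D
    C ↦ BB
    D ↦ A
  step 3 ⇒ step 4: AAAACBB ⇒ C·C·C·C·BB·D·D
    A ↦ C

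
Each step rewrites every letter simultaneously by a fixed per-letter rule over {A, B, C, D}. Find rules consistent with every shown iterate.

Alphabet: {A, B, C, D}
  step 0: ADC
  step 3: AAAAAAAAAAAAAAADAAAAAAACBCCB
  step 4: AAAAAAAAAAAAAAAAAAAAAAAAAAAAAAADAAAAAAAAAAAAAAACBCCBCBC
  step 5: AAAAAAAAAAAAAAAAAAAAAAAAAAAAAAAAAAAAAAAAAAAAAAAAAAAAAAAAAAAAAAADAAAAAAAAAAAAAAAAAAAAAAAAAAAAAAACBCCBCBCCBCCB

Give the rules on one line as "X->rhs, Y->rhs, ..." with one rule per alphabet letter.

A->AA, B->C, C->CB, D->ADA

  step 4 ⇒ step 5: AAAAAAAAAAAAAAAAAAAAAAAAAAAAAAADAAAAAAAAAAAAAAACBCCBCBC ⇒ AA·AA·AA·AA·AA·AA·AA·AA·AA·AA·AA·AA·AA·AA·AA·AA·AA·AA·AA·AA·AA·AA·AA·AA·AA·AA·AA·AA·AA·AA·AA·ADA·AA·AA·AA·AA·AA·AA·AA·AA·AA·AA·AA·AA·AA·AA·AA·CB·C·CB·CB·C·CB·C·CB
    A ↦ AA
    B ↦ C
    C ↦ CB
    D ↦ ADA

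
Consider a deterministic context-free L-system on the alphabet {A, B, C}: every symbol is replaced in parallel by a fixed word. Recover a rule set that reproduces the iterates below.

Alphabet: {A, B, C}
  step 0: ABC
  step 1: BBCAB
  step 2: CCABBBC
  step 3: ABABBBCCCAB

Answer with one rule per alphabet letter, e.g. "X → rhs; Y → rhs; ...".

  step 2 ⇒ step 3: CCABBBC ⇒ AB·AB·BB·C·C·C·AB
    A ↦ BB
    B ↦ C
    C ↦ AB

A->BB, B->C, C->AB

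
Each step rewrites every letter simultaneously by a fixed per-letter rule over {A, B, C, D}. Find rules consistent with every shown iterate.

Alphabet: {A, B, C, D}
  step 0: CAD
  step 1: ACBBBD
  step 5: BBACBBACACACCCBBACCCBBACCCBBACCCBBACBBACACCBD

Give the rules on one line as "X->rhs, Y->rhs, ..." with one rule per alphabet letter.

  step 0 ⇒ step 1: CAD ⇒ AC·BB·BD
    A ↦ BB
    C ↦ AC
    D ↦ BD
    B ↦ C  (constrained at step 1)

A->BB, B->C, C->AC, D->BD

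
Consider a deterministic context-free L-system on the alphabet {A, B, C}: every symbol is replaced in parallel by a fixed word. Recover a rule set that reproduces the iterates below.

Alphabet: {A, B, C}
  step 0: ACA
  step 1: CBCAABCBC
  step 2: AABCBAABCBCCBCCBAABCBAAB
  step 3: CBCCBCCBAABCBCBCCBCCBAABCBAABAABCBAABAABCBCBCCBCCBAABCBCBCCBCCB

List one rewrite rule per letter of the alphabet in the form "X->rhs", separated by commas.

A->CBC, B->CB, C->AAB

  step 2 ⇒ step 3: AABCBAABCBCCBCCBAABCBAAB ⇒ CBC·CBC·CB·AAB·CB·CBC·CBC·CB·AAB·CB·AAB·AAB·CB·AAB·AAB·CB·CBC·CBC·CB·AAB·CB·CBC·CBC·CB
    A ↦ CBC
    B ↦ CB
    C ↦ AAB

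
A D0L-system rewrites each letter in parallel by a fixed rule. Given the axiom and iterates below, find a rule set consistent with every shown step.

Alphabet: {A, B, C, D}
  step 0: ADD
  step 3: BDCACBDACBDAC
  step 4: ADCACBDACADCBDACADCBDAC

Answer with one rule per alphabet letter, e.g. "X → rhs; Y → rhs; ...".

A->BD, B->AD, C->AC, D->C

  step 3 ⇒ step 4: BDCACBDACBDAC ⇒ AD·C·AC·BD·AC·AD·C·BD·AC·AD·C·BD·AC
    A ↦ BD
    B ↦ AD
    C ↦ AC
    D ↦ C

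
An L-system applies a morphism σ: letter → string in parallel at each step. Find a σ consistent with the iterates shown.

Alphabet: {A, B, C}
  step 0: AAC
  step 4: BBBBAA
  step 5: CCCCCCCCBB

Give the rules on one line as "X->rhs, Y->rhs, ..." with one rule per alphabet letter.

A->B, B->CC, C->A

  step 4 ⇒ step 5: BBBBAA ⇒ CC·CC·CC·CC·B·B
    A ↦ B
    B ↦ CC
    C ↦ A  (constrained at step 0)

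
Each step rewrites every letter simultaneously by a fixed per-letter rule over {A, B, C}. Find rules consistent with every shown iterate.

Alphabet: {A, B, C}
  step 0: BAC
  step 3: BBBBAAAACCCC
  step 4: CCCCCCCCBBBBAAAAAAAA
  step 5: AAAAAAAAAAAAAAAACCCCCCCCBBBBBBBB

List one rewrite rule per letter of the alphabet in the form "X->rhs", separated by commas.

  step 4 ⇒ step 5: CCCCCCCCBBBBAAAAAAAA ⇒ AA·AA·AA·AA·AA·AA·AA·AA·CC·CC·CC·CC·B·B·B·B·B·B·B·B
    A ↦ B
    B ↦ CC
    C ↦ AA

A->B, B->CC, C->AA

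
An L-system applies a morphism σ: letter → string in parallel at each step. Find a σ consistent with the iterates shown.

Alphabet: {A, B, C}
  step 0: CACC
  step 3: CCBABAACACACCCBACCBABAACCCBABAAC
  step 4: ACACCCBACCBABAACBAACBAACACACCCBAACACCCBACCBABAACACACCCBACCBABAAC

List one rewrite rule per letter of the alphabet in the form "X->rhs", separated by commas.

  step 3 ⇒ step 4: CCBABAACACACCCBACCBABAACCCBABAAC ⇒ AC·AC·CC·BA·CC·BA·BA·AC·BA·AC·BA·AC·AC·AC·CC·BA·AC·AC·CC·BA·CC·BA·BA·AC·AC·AC·CC·BA·CC·BA·BA·AC
    A ↦ BA
    B ↦ CC
    C ↦ AC

A->BA, B->CC, C->AC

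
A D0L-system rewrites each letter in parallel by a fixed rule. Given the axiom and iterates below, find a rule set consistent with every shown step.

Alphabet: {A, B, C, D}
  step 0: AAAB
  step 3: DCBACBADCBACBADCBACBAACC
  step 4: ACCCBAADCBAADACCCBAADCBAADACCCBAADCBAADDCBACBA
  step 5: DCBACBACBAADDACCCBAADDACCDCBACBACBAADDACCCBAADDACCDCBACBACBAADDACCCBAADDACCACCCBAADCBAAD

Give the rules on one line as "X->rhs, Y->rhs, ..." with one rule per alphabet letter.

A->D, B->A, C->CBA, D->ACC

  step 4 ⇒ step 5: ACCCBAADCBAADACCCBAADCBAADACCCBAADCBAADDCBACBA ⇒ D·CBA·CBA·CBA·A·D·D·ACC·CBA·A·D·D·ACC·D·CBA·CBA·CBA·A·D·D·ACC·CBA·A·D·D·ACC·D·CBA·CBA·CBA·A·D·D·ACC·CBA·A·D·D·ACC·ACC·CBA·A·D·CBA·A·D
    A ↦ D
    B ↦ A
    C ↦ CBA
    D ↦ ACC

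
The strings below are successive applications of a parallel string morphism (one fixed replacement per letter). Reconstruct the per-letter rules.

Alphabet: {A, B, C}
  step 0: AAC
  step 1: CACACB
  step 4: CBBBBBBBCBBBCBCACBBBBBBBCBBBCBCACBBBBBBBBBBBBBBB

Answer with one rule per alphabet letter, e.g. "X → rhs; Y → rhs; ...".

  step 0 ⇒ step 1: AAC ⇒ CA·CA·CB
    A ↦ CA
    C ↦ CB
    B ↦ BB  (constrained at step 1)

A->CA, B->BB, C->CB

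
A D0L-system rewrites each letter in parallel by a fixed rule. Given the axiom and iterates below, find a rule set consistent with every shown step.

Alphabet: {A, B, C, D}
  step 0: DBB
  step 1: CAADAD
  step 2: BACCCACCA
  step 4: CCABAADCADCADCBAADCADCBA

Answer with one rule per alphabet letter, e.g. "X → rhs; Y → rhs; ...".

A->C, B->AD, C->BA, D->CA

  step 1 ⇒ step 2: CAADAD ⇒ BA·C·C·CA·C·CA
    A ↦ C
    C ↦ BA
    D ↦ CA
  step 0 ⇒ step 1: DBB ⇒ CA·AD·AD
    B ↦ AD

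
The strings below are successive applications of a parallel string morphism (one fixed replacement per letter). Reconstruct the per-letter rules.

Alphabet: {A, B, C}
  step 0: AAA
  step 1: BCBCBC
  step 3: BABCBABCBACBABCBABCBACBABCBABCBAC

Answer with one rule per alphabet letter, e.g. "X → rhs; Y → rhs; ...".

A->BC, B->BA, C->BAC

  step 0 ⇒ step 1: AAA ⇒ BC·BC·BC
    A ↦ BC
    B ↦ BA  (constrained at step 1)
    C ↦ BAC  (constrained at step 1)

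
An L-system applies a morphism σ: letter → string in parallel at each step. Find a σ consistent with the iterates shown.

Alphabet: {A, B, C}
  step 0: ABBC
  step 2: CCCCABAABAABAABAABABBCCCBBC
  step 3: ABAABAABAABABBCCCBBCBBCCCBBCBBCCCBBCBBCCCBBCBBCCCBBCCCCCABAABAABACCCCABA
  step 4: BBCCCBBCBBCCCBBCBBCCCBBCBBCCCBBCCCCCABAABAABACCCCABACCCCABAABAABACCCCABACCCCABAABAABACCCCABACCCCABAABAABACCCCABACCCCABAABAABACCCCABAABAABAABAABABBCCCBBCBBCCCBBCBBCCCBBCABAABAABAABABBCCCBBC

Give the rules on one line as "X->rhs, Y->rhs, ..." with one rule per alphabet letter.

A->BBC, B->CC, C->ABA

  step 3 ⇒ step 4: ABAABAABAABABBCCCBBCBBCCCBBCBBCCCBBCBBCCCBBCBBCCCBBCCCCCABAABAABACCCCABA ⇒ BBC·CC·BBC·BBC·CC·BBC·BBC·CC·BBC·BBC·CC·BBC·CC·CC·ABA·ABA·ABA·CC·CC·ABA·CC·CC·ABA·ABA·ABA·CC·CC·ABA·CC·CC·ABA·ABA·ABA·CC·CC·ABA·CC·CC·ABA·ABA·ABA·CC·CC·ABA·CC·CC·ABA·ABA·ABA·CC·CC·ABA·ABA·ABA·ABA·ABA·BBC·CC·BBC·BBC·CC·BBC·BBC·CC·BBC·ABA·ABA·ABA·ABA·BBC·CC·BBC
    A ↦ BBC
    B ↦ CC
    C ↦ ABA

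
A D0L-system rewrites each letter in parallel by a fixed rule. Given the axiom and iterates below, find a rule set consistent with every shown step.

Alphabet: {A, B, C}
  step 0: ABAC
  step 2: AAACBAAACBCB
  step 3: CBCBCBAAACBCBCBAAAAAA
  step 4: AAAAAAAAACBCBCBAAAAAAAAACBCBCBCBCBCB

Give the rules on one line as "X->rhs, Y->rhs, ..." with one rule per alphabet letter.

A->CB, B->A, C->AA

  step 3 ⇒ step 4: CBCBCBAAACBCBCBAAAAAA ⇒ AA·A·AA·A·AA·A·CB·CB·CB·AA·A·AA·A·AA·A·CB·CB·CB·CB·CB·CB
    A ↦ CB
    B ↦ A
    C ↦ AA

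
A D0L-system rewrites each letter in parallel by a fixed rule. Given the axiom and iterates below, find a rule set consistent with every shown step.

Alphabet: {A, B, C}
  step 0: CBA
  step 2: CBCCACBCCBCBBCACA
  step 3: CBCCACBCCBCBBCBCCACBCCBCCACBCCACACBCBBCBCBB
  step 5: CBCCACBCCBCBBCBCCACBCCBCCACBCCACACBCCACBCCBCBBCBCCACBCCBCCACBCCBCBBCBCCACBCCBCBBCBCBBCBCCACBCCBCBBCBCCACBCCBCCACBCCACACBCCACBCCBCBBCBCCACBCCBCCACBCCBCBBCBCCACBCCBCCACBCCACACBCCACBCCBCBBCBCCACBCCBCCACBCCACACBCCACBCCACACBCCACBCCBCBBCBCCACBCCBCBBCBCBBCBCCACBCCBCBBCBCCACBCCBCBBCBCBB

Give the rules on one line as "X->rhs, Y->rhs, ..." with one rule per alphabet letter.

A->BB, B->CA, C->CBC

  step 2 ⇒ step 3: CBCCACBCCBCBBCACA ⇒ CBC·CA·CBC·CBC·BB·CBC·CA·CBC·CBC·CA·CBC·CA·CA·CBC·BB·CBC·BB
    A ↦ BB
    B ↦ CA
    C ↦ CBC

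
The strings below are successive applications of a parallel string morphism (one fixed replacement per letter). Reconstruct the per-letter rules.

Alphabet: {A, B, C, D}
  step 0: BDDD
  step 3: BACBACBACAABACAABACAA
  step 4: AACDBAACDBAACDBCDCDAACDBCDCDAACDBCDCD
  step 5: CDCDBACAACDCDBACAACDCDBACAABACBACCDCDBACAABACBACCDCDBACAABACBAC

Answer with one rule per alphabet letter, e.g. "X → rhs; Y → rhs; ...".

A->CD, B->AA, C->B, D->AC

  step 4 ⇒ step 5: AACDBAACDBAACDBCDCDAACDBCDCDAACDBCDCD ⇒ CD·CD·B·AC·AA·CD·CD·B·AC·AA·CD·CD·B·AC·AA·B·AC·B·AC·CD·CD·B·AC·AA·B·AC·B·AC·CD·CD·B·AC·AA·B·AC·B·AC
    A ↦ CD
    B ↦ AA
    C ↦ B
    D ↦ AC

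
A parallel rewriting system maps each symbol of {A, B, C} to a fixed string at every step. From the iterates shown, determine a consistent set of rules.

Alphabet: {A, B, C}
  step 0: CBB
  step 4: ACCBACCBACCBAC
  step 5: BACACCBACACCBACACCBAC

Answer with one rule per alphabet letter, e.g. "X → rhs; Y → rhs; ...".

A->B, B->C, C->AC

  step 4 ⇒ step 5: ACCBACCBACCBAC ⇒ B·AC·AC·C·B·AC·AC·C·B·AC·AC·C·B·AC
    A ↦ B
    B ↦ C
    C ↦ AC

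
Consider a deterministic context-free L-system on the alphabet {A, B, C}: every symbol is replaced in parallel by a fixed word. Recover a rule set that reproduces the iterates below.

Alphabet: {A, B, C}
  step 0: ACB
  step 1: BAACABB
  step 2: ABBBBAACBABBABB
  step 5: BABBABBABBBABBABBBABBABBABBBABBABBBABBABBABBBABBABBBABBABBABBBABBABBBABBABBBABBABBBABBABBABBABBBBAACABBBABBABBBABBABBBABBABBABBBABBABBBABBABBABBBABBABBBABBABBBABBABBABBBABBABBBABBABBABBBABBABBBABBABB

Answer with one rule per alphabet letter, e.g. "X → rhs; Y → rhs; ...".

  step 1 ⇒ step 2: BAACABB ⇒ ABB·B·B·AAC·B·ABB·ABB
    A ↦ B
    B ↦ ABB
    C ↦ AAC

A->B, B->ABB, C->AAC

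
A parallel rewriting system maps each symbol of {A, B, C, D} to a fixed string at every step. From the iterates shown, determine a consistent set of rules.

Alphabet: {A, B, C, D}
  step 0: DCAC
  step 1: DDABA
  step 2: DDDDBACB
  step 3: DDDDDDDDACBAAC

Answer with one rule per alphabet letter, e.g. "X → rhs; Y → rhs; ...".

  step 2 ⇒ step 3: DDDDBACB ⇒ DD·DD·DD·DD·AC·B·A·AC
    A ↦ B
    B ↦ AC
    C ↦ A
    D ↦ DD

A->B, B->AC, C->A, D->DD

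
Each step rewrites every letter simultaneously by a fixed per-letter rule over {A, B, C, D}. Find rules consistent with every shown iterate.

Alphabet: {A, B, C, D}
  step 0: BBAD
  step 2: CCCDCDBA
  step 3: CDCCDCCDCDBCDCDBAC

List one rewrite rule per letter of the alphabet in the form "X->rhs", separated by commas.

  step 2 ⇒ step 3: CCCDCDBA ⇒ CDC·CDC·CDC·DB·CDC·DB·A·C
    A ↦ C
    B ↦ A
    C ↦ CDC
    D ↦ DB

A->C, B->A, C->CDC, D->DB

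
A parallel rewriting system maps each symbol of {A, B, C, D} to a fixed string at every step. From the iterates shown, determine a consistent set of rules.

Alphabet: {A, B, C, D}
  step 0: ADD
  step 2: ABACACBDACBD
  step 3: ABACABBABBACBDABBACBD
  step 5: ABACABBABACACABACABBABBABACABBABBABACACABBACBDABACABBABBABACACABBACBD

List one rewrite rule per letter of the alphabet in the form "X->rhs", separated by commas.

A->AB, B->AC, C->B, D->BD

  step 2 ⇒ step 3: ABACACBDACBD ⇒ AB·AC·AB·B·AB·B·AC·BD·AB·B·AC·BD
    A ↦ AB
    B ↦ AC
    C ↦ B
    D ↦ BD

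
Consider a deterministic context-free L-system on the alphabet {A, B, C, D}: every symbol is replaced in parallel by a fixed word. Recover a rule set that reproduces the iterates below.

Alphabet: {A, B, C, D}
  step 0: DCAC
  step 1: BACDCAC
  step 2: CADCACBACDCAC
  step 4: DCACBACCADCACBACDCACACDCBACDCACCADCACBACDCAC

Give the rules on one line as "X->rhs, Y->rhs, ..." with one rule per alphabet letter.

A->DC, B->CA, C->AC, D->B

  step 1 ⇒ step 2: BACDCAC ⇒ CA·DC·AC·B·AC·DC·AC
    A ↦ DC
    B ↦ CA
    C ↦ AC
    D ↦ B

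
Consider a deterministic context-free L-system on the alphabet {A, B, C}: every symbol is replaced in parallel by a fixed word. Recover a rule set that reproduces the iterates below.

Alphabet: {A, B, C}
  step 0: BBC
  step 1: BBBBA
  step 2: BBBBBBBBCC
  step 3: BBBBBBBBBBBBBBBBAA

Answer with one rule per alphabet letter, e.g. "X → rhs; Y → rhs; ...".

A->CC, B->BB, C->A

  step 2 ⇒ step 3: BBBBBBBBCC ⇒ BB·BB·BB·BB·BB·BB·BB·BB·A·A
    B ↦ BB
    C ↦ A
  step 1 ⇒ step 2: BBBBA ⇒ BB·BB·BB·BB·CC
    A ↦ CC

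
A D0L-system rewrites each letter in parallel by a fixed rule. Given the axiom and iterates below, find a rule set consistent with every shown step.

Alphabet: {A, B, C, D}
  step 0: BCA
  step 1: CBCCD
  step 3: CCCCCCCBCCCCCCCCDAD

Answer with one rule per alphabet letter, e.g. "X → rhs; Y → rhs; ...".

  step 0 ⇒ step 1: BCA ⇒ CB·CC·D
    A ↦ D
    B ↦ CB
    C ↦ CC
    D ↦ DA  (constrained at step 1)

A->D, B->CB, C->CC, D->DA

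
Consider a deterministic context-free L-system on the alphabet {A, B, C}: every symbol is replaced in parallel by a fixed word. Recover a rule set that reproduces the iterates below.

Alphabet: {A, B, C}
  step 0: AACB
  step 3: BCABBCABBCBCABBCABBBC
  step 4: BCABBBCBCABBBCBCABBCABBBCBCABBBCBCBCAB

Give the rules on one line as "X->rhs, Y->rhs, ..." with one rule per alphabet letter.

A->B, B->BC, C->AB

  step 3 ⇒ step 4: BCABBCABBCBCABBCABBBC ⇒ BC·AB·B·BC·BC·AB·B·BC·BC·AB·BC·AB·B·BC·BC·AB·B·BC·BC·BC·AB
    A ↦ B
    B ↦ BC
    C ↦ AB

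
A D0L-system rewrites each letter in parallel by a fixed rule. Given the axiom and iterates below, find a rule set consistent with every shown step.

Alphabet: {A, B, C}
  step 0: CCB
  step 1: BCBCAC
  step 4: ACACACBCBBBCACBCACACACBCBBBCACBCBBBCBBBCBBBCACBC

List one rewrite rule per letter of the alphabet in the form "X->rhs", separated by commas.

A->BB, B->AC, C->BC

  step 0 ⇒ step 1: CCB ⇒ BC·BC·AC
    B ↦ AC
    C ↦ BC
    A ↦ BB  (constrained at step 1)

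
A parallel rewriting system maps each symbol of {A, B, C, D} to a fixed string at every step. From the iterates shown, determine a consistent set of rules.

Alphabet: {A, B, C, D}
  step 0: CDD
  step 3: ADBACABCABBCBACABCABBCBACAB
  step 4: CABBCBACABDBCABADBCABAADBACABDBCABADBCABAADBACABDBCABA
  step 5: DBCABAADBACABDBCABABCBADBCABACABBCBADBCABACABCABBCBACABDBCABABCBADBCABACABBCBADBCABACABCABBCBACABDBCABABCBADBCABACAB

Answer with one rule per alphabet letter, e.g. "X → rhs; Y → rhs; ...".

  step 4 ⇒ step 5: CABBCBACABDBCABADBCABAADBACABDBCABADBCABAADBACABDBCABA ⇒ DB·CAB·A·A·DB·A·CAB·DB·CAB·A·BCB·A·DB·CAB·A·CAB·BCB·A·DB·CAB·A·CAB·CAB·BCB·A·CAB·DB·CAB·A·BCB·A·DB·CAB·A·CAB·BCB·A·DB·CAB·A·CAB·CAB·BCB·A·CAB·DB·CAB·A·BCB·A·DB·CAB·A·CAB
    A ↦ CAB
    B ↦ A
    C ↦ DB
    D ↦ BCB

A->CAB, B->A, C->DB, D->BCB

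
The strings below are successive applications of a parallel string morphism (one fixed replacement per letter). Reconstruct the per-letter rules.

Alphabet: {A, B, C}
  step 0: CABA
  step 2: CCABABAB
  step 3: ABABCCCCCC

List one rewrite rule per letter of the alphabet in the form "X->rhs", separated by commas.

A->C, B->C, C->AB

  step 2 ⇒ step 3: CCABABAB ⇒ AB·AB·C·C·C·C·C·C
    A ↦ C
    B ↦ C
    C ↦ AB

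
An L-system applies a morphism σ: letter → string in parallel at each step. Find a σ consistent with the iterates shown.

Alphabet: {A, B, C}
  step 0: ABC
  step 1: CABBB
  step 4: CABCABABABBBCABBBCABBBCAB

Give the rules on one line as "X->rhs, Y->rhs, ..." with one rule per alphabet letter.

  step 0 ⇒ step 1: ABC ⇒ C·AB·BB
    A ↦ C
    B ↦ AB
    C ↦ BB

A->C, B->AB, C->BB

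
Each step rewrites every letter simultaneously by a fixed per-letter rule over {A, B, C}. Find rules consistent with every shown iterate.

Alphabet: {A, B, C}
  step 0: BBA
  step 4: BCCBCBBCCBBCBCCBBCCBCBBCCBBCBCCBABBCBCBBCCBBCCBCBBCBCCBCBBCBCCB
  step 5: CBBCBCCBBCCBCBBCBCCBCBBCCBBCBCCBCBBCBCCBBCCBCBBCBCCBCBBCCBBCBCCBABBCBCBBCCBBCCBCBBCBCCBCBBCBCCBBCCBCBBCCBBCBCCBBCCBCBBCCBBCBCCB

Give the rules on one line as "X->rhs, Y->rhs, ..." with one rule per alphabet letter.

  step 4 ⇒ step 5: BCCBCBBCCBBCBCCBBCCBCBBCCBBCBCCBABBCBCBBCCBBCCBCBBCBCCBCBBCBCCB ⇒ CB·BC·BC·CB·BC·CB·CB·BC·BC·CB·CB·BC·CB·BC·BC·CB·CB·BC·BC·CB·BC·CB·CB·BC·BC·CB·CB·BC·CB·BC·BC·CB·ABB·CB·CB·BC·CB·BC·CB·CB·BC·BC·CB·CB·BC·BC·CB·BC·CB·CB·BC·CB·BC·BC·CB·BC·CB·CB·BC·CB·BC·BC·CB
    A ↦ ABB
    B ↦ CB
    C ↦ BC

A->ABB, B->CB, C->BC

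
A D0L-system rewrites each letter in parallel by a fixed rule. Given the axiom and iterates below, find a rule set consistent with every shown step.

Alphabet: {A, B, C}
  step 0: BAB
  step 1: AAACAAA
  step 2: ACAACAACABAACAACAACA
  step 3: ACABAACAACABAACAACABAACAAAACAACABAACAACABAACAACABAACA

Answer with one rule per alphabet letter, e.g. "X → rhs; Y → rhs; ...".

A->ACA, B->AA, C->BA

  step 2 ⇒ step 3: ACAACAACABAACAACAACA ⇒ ACA·BA·ACA·ACA·BA·ACA·ACA·BA·ACA·AA·ACA·ACA·BA·ACA·ACA·BA·ACA·ACA·BA·ACA
    A ↦ ACA
    B ↦ AA
    C ↦ BA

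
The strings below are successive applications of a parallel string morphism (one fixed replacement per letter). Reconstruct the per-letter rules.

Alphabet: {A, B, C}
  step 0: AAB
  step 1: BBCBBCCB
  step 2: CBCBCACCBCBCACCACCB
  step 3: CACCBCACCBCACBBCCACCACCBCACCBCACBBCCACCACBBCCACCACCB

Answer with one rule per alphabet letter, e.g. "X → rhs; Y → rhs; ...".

A->BBC, B->CB, C->CAC

  step 2 ⇒ step 3: CBCBCACCBCBCACCACCB ⇒ CAC·CB·CAC·CB·CAC·BBC·CAC·CAC·CB·CAC·CB·CAC·BBC·CAC·CAC·BBC·CAC·CAC·CB
    A ↦ BBC
    B ↦ CB
    C ↦ CAC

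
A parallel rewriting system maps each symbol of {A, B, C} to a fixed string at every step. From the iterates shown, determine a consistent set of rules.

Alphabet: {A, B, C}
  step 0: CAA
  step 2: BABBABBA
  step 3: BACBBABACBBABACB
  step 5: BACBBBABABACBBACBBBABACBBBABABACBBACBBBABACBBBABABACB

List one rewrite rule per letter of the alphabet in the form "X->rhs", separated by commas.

  step 2 ⇒ step 3: BABBABBA ⇒ BA·CB·BA·BA·CB·BA·BA·CB
    A ↦ CB
    B ↦ BA
    C ↦ B  (constrained at step 0)

A->CB, B->BA, C->B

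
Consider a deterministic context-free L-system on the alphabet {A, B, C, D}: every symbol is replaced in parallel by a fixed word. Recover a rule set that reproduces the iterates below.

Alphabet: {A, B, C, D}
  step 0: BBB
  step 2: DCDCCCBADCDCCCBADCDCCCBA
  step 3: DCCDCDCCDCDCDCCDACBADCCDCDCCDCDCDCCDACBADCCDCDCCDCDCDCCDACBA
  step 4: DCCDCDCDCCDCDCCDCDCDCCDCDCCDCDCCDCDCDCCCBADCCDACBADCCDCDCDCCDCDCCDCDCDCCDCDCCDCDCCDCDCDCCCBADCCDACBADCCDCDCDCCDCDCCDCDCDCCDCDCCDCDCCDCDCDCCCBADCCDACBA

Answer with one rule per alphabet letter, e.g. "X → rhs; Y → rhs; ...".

A->CBA, B->CDA, C->DC, D->DCC

  step 3 ⇒ step 4: DCCDCDCCDCDCDCCDACBADCCDCDCCDCDCDCCDACBADCCDCDCCDCDCDCCDACBA ⇒ DCC·DC·DC·DCC·DC·DCC·DC·DC·DCC·DC·DCC·DC·DCC·DC·DC·DCC·CBA·DC·CDA·CBA·DCC·DC·DC·DCC·DC·DCC·DC·DC·DCC·DC·DCC·DC·DCC·DC·DC·DCC·CBA·DC·CDA·CBA·DCC·DC·DC·DCC·DC·DCC·DC·DC·DCC·DC·DCC·DC·DCC·DC·DC·DCC·CBA·DC·CDA·CBA
    A ↦ CBA
    B ↦ CDA
    C ↦ DC
    D ↦ DCC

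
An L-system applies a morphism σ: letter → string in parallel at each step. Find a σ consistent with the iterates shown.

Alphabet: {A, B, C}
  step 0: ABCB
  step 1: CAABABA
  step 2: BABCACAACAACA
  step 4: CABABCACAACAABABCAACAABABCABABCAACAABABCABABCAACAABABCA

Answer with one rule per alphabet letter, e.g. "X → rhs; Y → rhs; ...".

A->CA, B->A, C->BAB

  step 1 ⇒ step 2: CAABABA ⇒ BAB·CA·CA·A·CA·A·CA
    A ↦ CA
    B ↦ A
    C ↦ BAB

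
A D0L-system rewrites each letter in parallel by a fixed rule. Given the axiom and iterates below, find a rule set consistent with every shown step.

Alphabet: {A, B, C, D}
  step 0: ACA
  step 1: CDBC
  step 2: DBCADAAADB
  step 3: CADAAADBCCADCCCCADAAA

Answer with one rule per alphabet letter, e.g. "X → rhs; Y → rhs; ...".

  step 2 ⇒ step 3: DBCADAAADB ⇒ CAD·AAA·DB·C·CAD·C·C·C·CAD·AAA
    A ↦ C
    B ↦ AAA
    C ↦ DB
    D ↦ CAD

A->C, B->AAA, C->DB, D->CAD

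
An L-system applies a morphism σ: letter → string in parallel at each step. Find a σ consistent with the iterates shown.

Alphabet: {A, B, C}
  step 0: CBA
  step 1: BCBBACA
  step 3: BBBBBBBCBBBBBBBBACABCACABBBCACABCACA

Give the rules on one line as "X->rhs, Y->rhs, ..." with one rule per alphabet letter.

A->ACA, B->BB, C->BC

  step 0 ⇒ step 1: CBA ⇒ BC·BB·ACA
    A ↦ ACA
    B ↦ BB
    C ↦ BC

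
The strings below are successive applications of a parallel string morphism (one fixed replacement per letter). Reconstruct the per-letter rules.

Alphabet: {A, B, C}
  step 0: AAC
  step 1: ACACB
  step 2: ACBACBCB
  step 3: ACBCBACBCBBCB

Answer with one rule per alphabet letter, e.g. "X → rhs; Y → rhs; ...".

  step 2 ⇒ step 3: ACBACBCB ⇒ AC·B·CB·AC·B·CB·B·CB
    A ↦ AC
    B ↦ CB
    C ↦ B

A->AC, B->CB, C->B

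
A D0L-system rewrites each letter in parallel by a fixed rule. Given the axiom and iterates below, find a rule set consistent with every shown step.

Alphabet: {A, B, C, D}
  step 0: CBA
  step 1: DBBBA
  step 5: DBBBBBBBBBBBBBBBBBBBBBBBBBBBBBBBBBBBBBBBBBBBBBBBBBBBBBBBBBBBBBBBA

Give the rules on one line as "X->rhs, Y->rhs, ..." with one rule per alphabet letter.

A->BA, B->BB, C->D, D->C

  step 0 ⇒ step 1: CBA ⇒ D·BB·BA
    A ↦ BA
    B ↦ BB
    C ↦ D
    D ↦ C  (constrained at step 1)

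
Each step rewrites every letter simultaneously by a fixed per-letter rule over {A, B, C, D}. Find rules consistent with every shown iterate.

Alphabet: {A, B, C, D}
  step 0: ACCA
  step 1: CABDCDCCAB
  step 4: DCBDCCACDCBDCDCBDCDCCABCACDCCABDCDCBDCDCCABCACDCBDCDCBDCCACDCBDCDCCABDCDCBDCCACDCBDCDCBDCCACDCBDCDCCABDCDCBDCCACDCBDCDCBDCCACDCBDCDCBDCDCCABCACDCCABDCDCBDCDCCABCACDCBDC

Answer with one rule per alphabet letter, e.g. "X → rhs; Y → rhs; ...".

A->CAB, B->CAC, C->DC, D->DCB

  step 0 ⇒ step 1: ACCA ⇒ CAB·DC·DC·CAB
    A ↦ CAB
    C ↦ DC
    B ↦ CAC  (constrained at step 1)
    D ↦ DCB  (constrained at step 1)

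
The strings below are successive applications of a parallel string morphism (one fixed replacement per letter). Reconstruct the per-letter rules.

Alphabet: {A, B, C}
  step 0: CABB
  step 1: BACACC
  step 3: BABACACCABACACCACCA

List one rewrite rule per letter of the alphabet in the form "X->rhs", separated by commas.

A->CA, B->C, C->BA

  step 0 ⇒ step 1: CABB ⇒ BA·CA·C·C
    A ↦ CA
    B ↦ C
    C ↦ BA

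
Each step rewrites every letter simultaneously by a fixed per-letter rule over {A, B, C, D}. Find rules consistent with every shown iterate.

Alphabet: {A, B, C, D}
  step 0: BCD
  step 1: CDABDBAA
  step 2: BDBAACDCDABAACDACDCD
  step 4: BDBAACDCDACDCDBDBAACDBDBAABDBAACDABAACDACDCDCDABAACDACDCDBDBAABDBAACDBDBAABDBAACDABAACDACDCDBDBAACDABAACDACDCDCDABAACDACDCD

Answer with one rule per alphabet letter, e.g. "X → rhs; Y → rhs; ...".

A->CD, B->CDA, C->BD, D->BAA

  step 1 ⇒ step 2: CDABDBAA ⇒ BD·BAA·CD·CDA·BAA·CDA·CD·CD
    A ↦ CD
    B ↦ CDA
    C ↦ BD
    D ↦ BAA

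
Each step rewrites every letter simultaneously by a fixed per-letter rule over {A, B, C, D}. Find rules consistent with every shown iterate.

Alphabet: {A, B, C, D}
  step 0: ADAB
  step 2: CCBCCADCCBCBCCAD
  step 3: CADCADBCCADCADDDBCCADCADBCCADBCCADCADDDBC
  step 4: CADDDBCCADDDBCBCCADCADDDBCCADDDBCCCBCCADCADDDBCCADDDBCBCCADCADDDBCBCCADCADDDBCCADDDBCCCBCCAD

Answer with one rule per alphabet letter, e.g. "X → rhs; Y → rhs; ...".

A->DDB, B->BC, C->CAD, D->C

  step 3 ⇒ step 4: CADCADBCCADCADDDBCCADCADBCCADBCCADCADDDBC ⇒ CAD·DDB·C·CAD·DDB·C·BC·CAD·CAD·DDB·C·CAD·DDB·C·C·C·BC·CAD·CAD·DDB·C·CAD·DDB·C·BC·CAD·CAD·DDB·C·BC·CAD·CAD·DDB·C·CAD·DDB·C·C·C·BC·CAD
    A ↦ DDB
    B ↦ BC
    C ↦ CAD
    D ↦ C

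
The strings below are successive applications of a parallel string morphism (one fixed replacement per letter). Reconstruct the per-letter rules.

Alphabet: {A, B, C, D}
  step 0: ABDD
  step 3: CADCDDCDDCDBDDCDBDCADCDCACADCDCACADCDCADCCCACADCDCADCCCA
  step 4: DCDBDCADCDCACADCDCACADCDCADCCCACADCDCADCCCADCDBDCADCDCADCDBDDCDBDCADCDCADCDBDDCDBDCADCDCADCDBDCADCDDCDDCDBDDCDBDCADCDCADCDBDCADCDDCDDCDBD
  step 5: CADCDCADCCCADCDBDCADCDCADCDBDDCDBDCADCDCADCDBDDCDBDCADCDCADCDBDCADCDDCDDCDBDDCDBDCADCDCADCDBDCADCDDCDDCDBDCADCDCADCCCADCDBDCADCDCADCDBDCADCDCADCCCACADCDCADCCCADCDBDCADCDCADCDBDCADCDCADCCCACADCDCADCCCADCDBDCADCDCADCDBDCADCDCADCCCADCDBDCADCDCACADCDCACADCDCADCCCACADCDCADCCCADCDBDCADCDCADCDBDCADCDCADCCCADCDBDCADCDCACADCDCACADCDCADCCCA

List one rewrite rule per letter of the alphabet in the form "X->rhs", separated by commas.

  step 4 ⇒ step 5: DCDBDCADCDCACADCDCACADCDCADCCCACADCDCADCCCADCDBDCADCDCADCDBDDCDBDCADCDCADCDBDDCDBDCADCDCADCDBDCADCDDCDDCDBDDCDBDCADCDCADCDBDCADCDDCDDCDBD ⇒ CA·DCD·CA·DCC·CA·DCD·BD·CA·DCD·CA·DCD·BD·DCD·BD·CA·DCD·CA·DCD·BD·DCD·BD·CA·DCD·CA·DCD·BD·CA·DCD·DCD·DCD·BD·DCD·BD·CA·DCD·CA·DCD·BD·CA·DCD·DCD·DCD·BD·CA·DCD·CA·DCC·CA·DCD·BD·CA·DCD·CA·DCD·BD·CA·DCD·CA·DCC·CA·CA·DCD·CA·DCC·CA·DCD·BD·CA·DCD·CA·DCD·BD·CA·DCD·CA·DCC·CA·CA·DCD·CA·DCC·CA·DCD·BD·CA·DCD·CA·DCD·BD·CA·DCD·CA·DCC·CA·DCD·BD·CA·DCD·CA·CA·DCD·CA·CA·DCD·CA·DCC·CA·CA·DCD·CA·DCC·CA·DCD·BD·CA·DCD·CA·DCD·BD·CA·DCD·CA·DCC·CA·DCD·BD·CA·DCD·CA·CA·DCD·CA·CA·DCD·CA·DCC·CA
    A ↦ BD
    B ↦ DCC
    C ↦ DCD
    D ↦ CA

A->BD, B->DCC, C->DCD, D->CA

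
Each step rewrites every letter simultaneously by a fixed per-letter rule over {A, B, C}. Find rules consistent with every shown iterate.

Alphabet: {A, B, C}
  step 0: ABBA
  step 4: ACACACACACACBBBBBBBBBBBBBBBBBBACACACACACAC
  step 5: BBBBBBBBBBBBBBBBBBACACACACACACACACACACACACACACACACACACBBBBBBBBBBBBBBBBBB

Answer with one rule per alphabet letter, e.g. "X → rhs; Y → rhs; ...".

  step 4 ⇒ step 5: ACACACACACACBBBBBBBBBBBBBBBBBBACACACACACAC ⇒ BB·B·BB·B·BB·B·BB·B·BB·B·BB·B·AC·AC·AC·AC·AC·AC·AC·AC·AC·AC·AC·AC·AC·AC·AC·AC·AC·AC·BB·B·BB·B·BB·B·BB·B·BB·B·BB·B
    A ↦ BB
    B ↦ AC
    C ↦ B

A->BB, B->AC, C->B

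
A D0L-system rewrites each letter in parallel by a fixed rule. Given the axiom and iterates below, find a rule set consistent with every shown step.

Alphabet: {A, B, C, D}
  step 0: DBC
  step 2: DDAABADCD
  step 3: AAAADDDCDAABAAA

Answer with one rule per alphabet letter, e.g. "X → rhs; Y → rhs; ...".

  step 2 ⇒ step 3: DDAABADCD ⇒ AA·AA·D·D·DC·D·AA·BA·AA
    A ↦ D
    B ↦ DC
    C ↦ BA
    D ↦ AA

A->D, B->DC, C->BA, D->AA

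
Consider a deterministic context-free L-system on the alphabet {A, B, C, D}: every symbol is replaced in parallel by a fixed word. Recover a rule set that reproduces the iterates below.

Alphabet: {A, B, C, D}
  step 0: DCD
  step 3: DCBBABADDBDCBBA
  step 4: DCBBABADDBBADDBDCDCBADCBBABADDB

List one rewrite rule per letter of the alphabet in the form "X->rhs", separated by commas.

A->DDB, B->BA, C->B, D->DC

  step 3 ⇒ step 4: DCBBABADDBDCBBA ⇒ DC·B·BA·BA·DDB·BA·DDB·DC·DC·BA·DC·B·BA·BA·DDB
    A ↦ DDB
    B ↦ BA
    C ↦ B
    D ↦ DC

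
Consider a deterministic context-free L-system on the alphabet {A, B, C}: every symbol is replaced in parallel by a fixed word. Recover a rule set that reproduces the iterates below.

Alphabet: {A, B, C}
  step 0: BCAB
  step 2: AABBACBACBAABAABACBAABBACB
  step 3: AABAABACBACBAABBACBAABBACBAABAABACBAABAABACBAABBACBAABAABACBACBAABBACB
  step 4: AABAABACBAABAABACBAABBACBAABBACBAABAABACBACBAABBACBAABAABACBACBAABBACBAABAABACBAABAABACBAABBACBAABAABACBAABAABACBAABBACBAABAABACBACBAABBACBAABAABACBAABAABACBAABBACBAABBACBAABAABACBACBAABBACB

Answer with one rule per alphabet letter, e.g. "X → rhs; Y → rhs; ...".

A->AAB, B->ACB, C->B

  step 3 ⇒ step 4: AABAABACBACBAABBACBAABBACBAABAABACBAABAABACBAABBACBAABAABACBACBAABBACB ⇒ AAB·AAB·ACB·AAB·AAB·ACB·AAB·B·ACB·AAB·B·ACB·AAB·AAB·ACB·ACB·AAB·B·ACB·AAB·AAB·ACB·ACB·AAB·B·ACB·AAB·AAB·ACB·AAB·AAB·ACB·AAB·B·ACB·AAB·AAB·ACB·AAB·AAB·ACB·AAB·B·ACB·AAB·AAB·ACB·ACB·AAB·B·ACB·AAB·AAB·ACB·AAB·AAB·ACB·AAB·B·ACB·AAB·B·ACB·AAB·AAB·ACB·ACB·AAB·B·ACB
    A ↦ AAB
    B ↦ ACB
    C ↦ B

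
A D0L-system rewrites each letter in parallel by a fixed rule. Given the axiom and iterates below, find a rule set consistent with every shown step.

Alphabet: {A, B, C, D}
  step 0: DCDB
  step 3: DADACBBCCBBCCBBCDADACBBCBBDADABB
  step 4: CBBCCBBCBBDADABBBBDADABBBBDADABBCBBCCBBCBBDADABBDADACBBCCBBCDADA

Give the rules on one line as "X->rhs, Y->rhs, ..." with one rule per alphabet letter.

A->BC, B->DA, C->BB, D->CB

  step 3 ⇒ step 4: DADACBBCCBBCCBBCDADACBBCBBDADABB ⇒ CB·BC·CB·BC·BB·DA·DA·BB·BB·DA·DA·BB·BB·DA·DA·BB·CB·BC·CB·BC·BB·DA·DA·BB·DA·DA·CB·BC·CB·BC·DA·DA
    A ↦ BC
    B ↦ DA
    C ↦ BB
    D ↦ CB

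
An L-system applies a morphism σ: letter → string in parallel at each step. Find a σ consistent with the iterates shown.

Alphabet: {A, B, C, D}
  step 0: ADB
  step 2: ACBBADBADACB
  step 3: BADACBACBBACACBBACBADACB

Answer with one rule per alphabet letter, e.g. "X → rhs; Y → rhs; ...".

  step 2 ⇒ step 3: ACBBADBADACB ⇒ BA·D·ACB·ACB·BA·C·ACB·BA·C·BA·D·ACB
    A ↦ BA
    B ↦ ACB
    C ↦ D
    D ↦ C

A->BA, B->ACB, C->D, D->C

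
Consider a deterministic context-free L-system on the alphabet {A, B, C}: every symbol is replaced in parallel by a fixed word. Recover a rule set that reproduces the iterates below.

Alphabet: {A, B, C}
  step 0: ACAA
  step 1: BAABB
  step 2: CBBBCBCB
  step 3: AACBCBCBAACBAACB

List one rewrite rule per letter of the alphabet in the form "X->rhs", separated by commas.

  step 2 ⇒ step 3: CBBBCBCB ⇒ AA·CB·CB·CB·AA·CB·AA·CB
    B ↦ CB
    C ↦ AA
  step 0 ⇒ step 1: ACAA ⇒ B·AA·B·B
    A ↦ B

A->B, B->CB, C->AA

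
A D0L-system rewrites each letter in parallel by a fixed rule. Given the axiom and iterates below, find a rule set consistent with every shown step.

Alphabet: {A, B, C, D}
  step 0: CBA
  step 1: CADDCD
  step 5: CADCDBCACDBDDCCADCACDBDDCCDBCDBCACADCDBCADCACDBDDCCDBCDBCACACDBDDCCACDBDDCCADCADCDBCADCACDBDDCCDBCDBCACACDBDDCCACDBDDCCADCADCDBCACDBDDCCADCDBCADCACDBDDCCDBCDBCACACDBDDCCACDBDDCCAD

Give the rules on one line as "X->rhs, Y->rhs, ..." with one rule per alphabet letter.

  step 0 ⇒ step 1: CBA ⇒ CA·DDC·D
    A ↦ D
    B ↦ DDC
    C ↦ CA
    D ↦ CDB  (constrained at step 1)

A->D, B->DDC, C->CA, D->CDB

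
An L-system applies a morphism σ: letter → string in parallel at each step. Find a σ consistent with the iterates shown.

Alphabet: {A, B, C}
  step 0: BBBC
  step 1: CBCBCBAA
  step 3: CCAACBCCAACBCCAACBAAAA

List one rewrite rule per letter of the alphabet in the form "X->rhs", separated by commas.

A->C, B->CB, C->AA

  step 0 ⇒ step 1: BBBC ⇒ CB·CB·CB·AA
    B ↦ CB
    C ↦ AA
    A ↦ C  (constrained at step 1)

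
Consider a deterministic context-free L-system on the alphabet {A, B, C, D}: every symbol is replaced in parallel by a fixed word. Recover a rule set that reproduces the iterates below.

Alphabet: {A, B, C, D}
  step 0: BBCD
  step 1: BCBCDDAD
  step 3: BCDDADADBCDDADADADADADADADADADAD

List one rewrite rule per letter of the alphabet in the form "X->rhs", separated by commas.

A->AD, B->BC, C->DD, D->AD

  step 0 ⇒ step 1: BBCD ⇒ BC·BC·DD·AD
    B ↦ BC
    C ↦ DD
    D ↦ AD
    A ↦ AD  (constrained at step 1)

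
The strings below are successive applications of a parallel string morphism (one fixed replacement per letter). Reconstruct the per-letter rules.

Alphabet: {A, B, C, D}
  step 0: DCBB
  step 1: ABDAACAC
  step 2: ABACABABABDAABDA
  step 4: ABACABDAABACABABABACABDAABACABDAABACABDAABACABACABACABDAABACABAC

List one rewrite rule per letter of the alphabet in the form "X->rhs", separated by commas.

A->AB, B->AC, C->DA, D->AB

  step 1 ⇒ step 2: ABDAACAC ⇒ AB·AC·AB·AB·AB·DA·AB·DA
    A ↦ AB
    B ↦ AC
    C ↦ DA
    D ↦ AB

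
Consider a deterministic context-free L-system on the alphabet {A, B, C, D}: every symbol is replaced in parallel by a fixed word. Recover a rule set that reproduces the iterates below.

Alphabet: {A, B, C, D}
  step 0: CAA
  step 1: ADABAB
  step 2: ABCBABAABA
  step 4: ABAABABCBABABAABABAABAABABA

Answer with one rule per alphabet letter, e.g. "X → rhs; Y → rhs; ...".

  step 1 ⇒ step 2: ADABAB ⇒ AB·CB·AB·A·AB·A
    A ↦ AB
    B ↦ A
    D ↦ CB
  step 0 ⇒ step 1: CAA ⇒ AD·AB·AB
    C ↦ AD

A->AB, B->A, C->AD, D->CB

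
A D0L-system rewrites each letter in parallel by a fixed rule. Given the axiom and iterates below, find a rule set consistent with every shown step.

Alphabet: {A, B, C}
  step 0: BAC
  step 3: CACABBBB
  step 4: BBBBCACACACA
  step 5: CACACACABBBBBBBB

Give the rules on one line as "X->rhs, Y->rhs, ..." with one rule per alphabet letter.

  step 4 ⇒ step 5: BBBBCACACACA ⇒ CA·CA·CA·CA·B·B·B·B·B·B·B·B
    A ↦ B
    B ↦ CA
    C ↦ B

A->B, B->CA, C->B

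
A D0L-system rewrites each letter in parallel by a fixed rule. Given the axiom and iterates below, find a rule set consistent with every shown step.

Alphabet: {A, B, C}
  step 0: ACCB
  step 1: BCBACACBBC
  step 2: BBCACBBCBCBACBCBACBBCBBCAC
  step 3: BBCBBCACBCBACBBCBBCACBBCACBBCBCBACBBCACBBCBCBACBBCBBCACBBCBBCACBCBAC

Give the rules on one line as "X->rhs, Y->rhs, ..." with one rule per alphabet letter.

  step 2 ⇒ step 3: BBCACBBCBCBACBCBACBBCBBCAC ⇒ BBC·BBC·AC·BCB·AC·BBC·BBC·AC·BBC·AC·BBC·BCB·AC·BBC·AC·BBC·BCB·AC·BBC·BBC·AC·BBC·BBC·AC·BCB·AC
    A ↦ BCB
    B ↦ BBC
    C ↦ AC

A->BCB, B->BBC, C->AC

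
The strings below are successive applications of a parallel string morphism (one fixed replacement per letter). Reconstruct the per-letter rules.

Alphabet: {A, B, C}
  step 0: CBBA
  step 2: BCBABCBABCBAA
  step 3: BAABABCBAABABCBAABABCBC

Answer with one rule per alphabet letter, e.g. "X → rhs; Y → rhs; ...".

  step 2 ⇒ step 3: BCBABCBABCBAA ⇒ BA·A·BA·BC·BA·A·BA·BC·BA·A·BA·BC·BC
    A ↦ BC
    B ↦ BA
    C ↦ A

A->BC, B->BA, C->A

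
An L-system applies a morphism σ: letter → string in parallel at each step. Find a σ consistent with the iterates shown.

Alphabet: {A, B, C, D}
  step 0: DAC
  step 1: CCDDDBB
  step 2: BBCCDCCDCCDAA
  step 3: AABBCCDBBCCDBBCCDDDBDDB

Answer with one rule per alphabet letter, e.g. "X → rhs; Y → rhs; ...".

A->DDB, B->A, C->B, D->CCD

  step 2 ⇒ step 3: BBCCDCCDCCDAA ⇒ A·A·B·B·CCD·B·B·CCD·B·B·CCD·DDB·DDB
    A ↦ DDB
    B ↦ A
    C ↦ B
    D ↦ CCD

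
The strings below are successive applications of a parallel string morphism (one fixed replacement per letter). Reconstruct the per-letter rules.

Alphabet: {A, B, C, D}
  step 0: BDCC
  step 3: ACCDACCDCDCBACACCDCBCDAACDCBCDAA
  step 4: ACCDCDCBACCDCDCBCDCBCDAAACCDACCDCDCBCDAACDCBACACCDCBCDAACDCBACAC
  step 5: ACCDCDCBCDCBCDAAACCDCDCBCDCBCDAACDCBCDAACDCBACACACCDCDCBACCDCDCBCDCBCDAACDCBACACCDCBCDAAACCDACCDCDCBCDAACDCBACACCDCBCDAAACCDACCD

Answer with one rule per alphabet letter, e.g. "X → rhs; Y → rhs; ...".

A->AC, B->AA, C->CD, D->CB

  step 4 ⇒ step 5: ACCDCDCBACCDCDCBCDCBCDAAACCDACCDCDCBCDAACDCBACACCDCBCDAACDCBACAC ⇒ AC·CD·CD·CB·CD·CB·CD·AA·AC·CD·CD·CB·CD·CB·CD·AA·CD·CB·CD·AA·CD·CB·AC·AC·AC·CD·CD·CB·AC·CD·CD·CB·CD·CB·CD·AA·CD·CB·AC·AC·CD·CB·CD·AA·AC·CD·AC·CD·CD·CB·CD·AA·CD·CB·AC·AC·CD·CB·CD·AA·AC·CD·AC·CD
    A ↦ AC
    B ↦ AA
    C ↦ CD
    D ↦ CB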